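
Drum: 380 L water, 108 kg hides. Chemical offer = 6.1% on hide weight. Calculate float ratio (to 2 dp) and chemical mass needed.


Float ratio = 380 / 108 = 3.52
Chemical = 108 x 6.1 / 100 = 6.588 kg


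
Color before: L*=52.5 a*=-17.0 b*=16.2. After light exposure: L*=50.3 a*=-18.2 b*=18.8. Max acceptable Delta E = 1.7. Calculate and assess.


Delta E = 3.61
Passes: No

dL = -2.2, da = -1.2, db = 2.6
dE = sqrt((-2.2)^2 + (-1.2)^2 + (2.6)^2) = 3.61
Max = 1.7
Passes: No


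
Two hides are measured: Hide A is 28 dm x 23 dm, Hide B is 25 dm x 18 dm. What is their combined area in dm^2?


1094 dm^2


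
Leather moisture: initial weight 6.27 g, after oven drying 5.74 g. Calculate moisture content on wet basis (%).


8.5%


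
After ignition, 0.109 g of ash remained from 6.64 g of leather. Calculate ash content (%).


1.64%

Ash% = 0.109 / 6.64 x 100
Ash% = 1.64%


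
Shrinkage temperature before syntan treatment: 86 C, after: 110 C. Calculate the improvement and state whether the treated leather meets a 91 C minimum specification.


Improvement = 110 - 86 = 24 C
Spec check: 110 C >= 91 C? Yes


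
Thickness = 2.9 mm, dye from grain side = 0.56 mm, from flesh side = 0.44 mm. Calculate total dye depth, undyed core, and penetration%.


Total dyed = 0.56 + 0.44 = 1.00 mm
Undyed core = 2.9 - 1.00 = 1.90 mm
Penetration = 1.00 / 2.9 x 100 = 34.5%


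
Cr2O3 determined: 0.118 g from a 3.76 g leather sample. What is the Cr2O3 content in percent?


Cr2O3% = 0.118 / 3.76 x 100
Cr2O3% = 3.14%


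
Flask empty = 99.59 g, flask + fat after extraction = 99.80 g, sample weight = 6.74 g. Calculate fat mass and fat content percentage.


Fat mass = 0.21 g
Fat content = 3.1%


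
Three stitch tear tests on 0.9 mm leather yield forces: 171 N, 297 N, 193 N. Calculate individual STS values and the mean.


STS1 = 171 / 0.9 = 190.0 N/mm
STS2 = 297 / 0.9 = 330.0 N/mm
STS3 = 193 / 0.9 = 214.4 N/mm
Mean = (190.0 + 330.0 + 214.4) / 3 = 244.8 N/mm


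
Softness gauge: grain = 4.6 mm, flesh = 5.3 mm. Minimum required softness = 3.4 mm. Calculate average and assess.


Average softness = 4.95 mm
Meets requirement: Yes

Average = (4.6 + 5.3) / 2 = 4.95 mm
Minimum = 3.4 mm
Meets requirement: Yes


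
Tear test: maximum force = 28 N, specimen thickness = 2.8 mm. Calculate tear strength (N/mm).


Tear strength = force / thickness
Tear = 28 / 2.8 = 10.0 N/mm


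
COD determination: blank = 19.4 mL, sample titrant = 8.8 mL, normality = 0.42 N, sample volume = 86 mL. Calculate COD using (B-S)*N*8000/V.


COD = (19.4 - 8.8) x 0.42 x 8000 / 86
COD = 10.6 x 0.42 x 8000 / 86
COD = 414.1 mg/L


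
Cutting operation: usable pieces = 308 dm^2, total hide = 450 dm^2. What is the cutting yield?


Yield = usable / total x 100
Yield = 308 / 450 x 100 = 68.4%


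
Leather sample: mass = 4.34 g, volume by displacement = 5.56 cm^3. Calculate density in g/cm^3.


0.781 g/cm^3

Density = mass / volume
Density = 4.34 / 5.56 = 0.781 g/cm^3


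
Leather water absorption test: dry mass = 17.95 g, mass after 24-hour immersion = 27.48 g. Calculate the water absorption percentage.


Water absorbed = 27.48 - 17.95 = 9.53 g
WA% = 9.53 / 17.95 x 100 = 53.1%


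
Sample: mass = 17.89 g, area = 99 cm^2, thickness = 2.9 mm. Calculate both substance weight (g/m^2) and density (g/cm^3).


SW = 17.89 / 99 x 10000 = 1807.1 g/m^2
Volume = 99 x 2.9 / 10 = 28.71 cm^3
Density = 17.89 / 28.71 = 0.623 g/cm^3


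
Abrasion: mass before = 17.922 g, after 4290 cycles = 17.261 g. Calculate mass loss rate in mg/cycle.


Mass loss = 17.922 - 17.261 = 0.661 g
Rate = 0.661 / 4290 x 1000 = 0.154 mg/cycle


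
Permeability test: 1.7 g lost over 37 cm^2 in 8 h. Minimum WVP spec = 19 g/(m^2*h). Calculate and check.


WVP = 1.7 / (37 x 8) x 10000 = 57.43 g/(m^2*h)
Minimum: 19 g/(m^2*h)
Meets spec: Yes


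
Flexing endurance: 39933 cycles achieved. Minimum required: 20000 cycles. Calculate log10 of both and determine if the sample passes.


Achieved: log10 = 4.60
Required: log10 = 4.30
Passes: Yes

log10(39933) = 4.60
log10(20000) = 4.30
Passes: Yes


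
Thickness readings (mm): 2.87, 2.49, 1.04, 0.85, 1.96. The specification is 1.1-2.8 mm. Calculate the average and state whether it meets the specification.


Sum = 9.21
Average = 9.21 / 5 = 1.84 mm
Specification range: 1.1 to 2.8 mm
Within spec: Yes


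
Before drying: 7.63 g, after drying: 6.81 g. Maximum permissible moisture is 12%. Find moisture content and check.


Moisture content = 10.7%
Acceptable: Yes


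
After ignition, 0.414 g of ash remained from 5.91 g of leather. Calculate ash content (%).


Ash% = 0.414 / 5.91 x 100
Ash% = 7.01%


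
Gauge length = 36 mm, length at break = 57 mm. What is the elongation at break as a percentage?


Extension = 57 - 36 = 21 mm
Elongation = 21 / 36 x 100 = 58.3%


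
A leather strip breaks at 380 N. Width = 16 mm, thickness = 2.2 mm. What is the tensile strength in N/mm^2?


10.80 N/mm^2

Cross-sectional area = 16 x 2.2 = 35.2 mm^2
Tensile strength = 380 / 35.2 = 10.80 N/mm^2


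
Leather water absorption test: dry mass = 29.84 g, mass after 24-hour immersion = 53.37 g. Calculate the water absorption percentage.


78.9%


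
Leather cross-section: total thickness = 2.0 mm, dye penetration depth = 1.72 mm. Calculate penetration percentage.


86.0%


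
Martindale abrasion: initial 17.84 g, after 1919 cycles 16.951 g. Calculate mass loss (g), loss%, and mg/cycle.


Loss = 17.84 - 16.951 = 0.889 g
Loss% = 0.889 / 17.84 x 100 = 4.98%
Rate = 0.889 / 1919 x 1000 = 0.463 mg/cycle


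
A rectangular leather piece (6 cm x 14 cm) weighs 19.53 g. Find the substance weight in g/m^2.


2325.0 g/m^2

Area = 6 x 14 = 84 cm^2
SW = 19.53 / 84 x 10000 = 2325.0 g/m^2


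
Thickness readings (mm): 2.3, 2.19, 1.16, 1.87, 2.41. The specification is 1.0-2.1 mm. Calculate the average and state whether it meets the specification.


Average = 1.99 mm
Within specification: Yes


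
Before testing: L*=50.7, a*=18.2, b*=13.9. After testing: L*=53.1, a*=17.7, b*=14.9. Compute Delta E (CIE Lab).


Delta E = 2.65

dL = 53.1 - 50.7 = 2.4
da = 17.7 - 18.2 = -0.5
db = 14.9 - 13.9 = 1.0
dE = sqrt((2.4)^2 + (-0.5)^2 + (1.0)^2) = 2.65


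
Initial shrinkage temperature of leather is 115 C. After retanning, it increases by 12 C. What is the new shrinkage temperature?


127 C


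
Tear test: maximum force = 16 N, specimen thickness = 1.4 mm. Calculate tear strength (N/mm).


11.4 N/mm


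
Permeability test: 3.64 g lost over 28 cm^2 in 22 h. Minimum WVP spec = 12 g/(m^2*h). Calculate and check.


WVP = 59.09 g/(m^2*h)
Meets specification: Yes

WVP = 3.64 / (28 x 22) x 10000 = 59.09 g/(m^2*h)
Minimum: 12 g/(m^2*h)
Meets spec: Yes


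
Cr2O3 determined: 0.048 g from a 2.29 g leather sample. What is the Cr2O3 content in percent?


Cr2O3% = 0.048 / 2.29 x 100
Cr2O3% = 2.10%


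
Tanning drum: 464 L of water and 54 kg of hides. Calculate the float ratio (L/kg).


8.6


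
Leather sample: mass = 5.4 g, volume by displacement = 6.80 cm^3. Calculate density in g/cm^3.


0.794 g/cm^3


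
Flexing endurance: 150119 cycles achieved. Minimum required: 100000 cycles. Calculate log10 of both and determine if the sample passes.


Achieved: log10 = 5.18
Required: log10 = 5.00
Passes: Yes


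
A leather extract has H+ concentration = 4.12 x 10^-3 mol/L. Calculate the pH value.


pH = 2.39


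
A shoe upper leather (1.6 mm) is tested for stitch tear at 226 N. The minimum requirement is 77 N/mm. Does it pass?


STS = 226 / 1.6 = 141.3 N/mm
Minimum required: 77 N/mm
Passes: Yes


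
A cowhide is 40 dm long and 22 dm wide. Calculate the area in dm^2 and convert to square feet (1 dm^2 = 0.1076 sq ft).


880 dm^2
94.69 sq ft


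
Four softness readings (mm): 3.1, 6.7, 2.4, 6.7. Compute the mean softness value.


Sum = 3.1 + 6.7 + 2.4 + 6.7
Mean = 18.9 / 4 = 4.73 mm


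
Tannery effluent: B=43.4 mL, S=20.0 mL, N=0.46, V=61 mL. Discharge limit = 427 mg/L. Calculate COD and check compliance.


COD = 1411.7 mg/L
Compliant: No

COD = (43.4 - 20.0) x 0.46 x 8000 / 61 = 1411.7 mg/L
Limit: 427 mg/L
Compliant: No


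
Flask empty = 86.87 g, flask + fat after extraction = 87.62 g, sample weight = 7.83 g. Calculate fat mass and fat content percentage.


Fat mass = 0.75 g
Fat content = 9.6%


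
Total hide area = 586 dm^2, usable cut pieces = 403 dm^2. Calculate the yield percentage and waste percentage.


Yield = 68.8%
Waste = 31.2%


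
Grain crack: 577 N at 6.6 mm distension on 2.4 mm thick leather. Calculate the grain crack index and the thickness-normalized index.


Crack index = 87.4 N/mm
Normalized index = 36.4 N/mm per mm


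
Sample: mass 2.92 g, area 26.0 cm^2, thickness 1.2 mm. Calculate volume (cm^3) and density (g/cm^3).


Volume = 3.120 cm^3
Density = 0.936 g/cm^3

Thickness in cm = 1.2 / 10 = 0.12 cm
Volume = 26.0 x 0.12 = 3.120 cm^3
Density = 2.92 / 3.120 = 0.936 g/cm^3


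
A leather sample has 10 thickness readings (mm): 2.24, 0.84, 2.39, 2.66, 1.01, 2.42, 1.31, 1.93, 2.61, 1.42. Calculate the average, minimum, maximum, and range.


Average = 1.88 mm
Min = 0.84 mm
Max = 2.66 mm
Range = 1.82 mm


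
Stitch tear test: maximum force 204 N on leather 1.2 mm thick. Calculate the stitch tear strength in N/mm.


170.0 N/mm

Stitch tear strength = force / thickness
STS = 204 / 1.2 = 170.0 N/mm


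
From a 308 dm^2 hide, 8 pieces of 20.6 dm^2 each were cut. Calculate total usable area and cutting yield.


Usable area = 164.8 dm^2
Yield = 53.5%

Total usable = 8 x 20.6 = 164.8 dm^2
Yield = 164.8 / 308 x 100 = 53.5%


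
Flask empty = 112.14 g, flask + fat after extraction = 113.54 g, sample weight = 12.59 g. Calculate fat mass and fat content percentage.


Fat mass = 1.40 g
Fat content = 11.1%

Fat mass = 113.54 - 112.14 = 1.40 g
Fat% = 1.40 / 12.59 x 100 = 11.1%


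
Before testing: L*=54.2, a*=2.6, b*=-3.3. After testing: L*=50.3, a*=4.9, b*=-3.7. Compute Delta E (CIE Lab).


dL = 50.3 - 54.2 = -3.9
da = 4.9 - 2.6 = 2.3
db = -3.7 - (-3.3) = -0.4
dE = sqrt((-3.9)^2 + (2.3)^2 + (-0.4)^2) = 4.55


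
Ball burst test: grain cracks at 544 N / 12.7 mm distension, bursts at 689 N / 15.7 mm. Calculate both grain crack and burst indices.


Crack index = 544 / 12.7 = 42.8 N/mm
Burst index = 689 / 15.7 = 43.9 N/mm


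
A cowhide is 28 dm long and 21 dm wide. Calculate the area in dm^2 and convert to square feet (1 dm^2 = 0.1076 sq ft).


588 dm^2
63.27 sq ft

Area = 28 x 21 = 588 dm^2
Conversion: 588 x 0.1076 = 63.27 sq ft


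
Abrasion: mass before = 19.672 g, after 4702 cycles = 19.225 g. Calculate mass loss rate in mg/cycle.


Mass loss = 19.672 - 19.225 = 0.447 g
Rate = 0.447 / 4702 x 1000 = 0.095 mg/cycle


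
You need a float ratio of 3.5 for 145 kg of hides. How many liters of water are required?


507.5 L


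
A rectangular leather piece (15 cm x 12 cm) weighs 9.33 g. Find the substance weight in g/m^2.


518.3 g/m^2


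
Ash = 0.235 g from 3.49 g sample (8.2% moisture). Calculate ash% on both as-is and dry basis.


As-is ash% = 0.235 / 3.49 x 100 = 6.73%
Dry mass = 3.49 x (100 - 8.2) / 100 = 3.20382 g
Dry-basis ash% = 0.235 / 3.20382 x 100 = 7.33%


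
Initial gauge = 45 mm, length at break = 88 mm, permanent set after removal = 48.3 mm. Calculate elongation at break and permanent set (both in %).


Elongation at break = (88 - 45) / 45 x 100 = 95.6%
Permanent set = (48.3 - 45) / 45 x 100 = 7.3%


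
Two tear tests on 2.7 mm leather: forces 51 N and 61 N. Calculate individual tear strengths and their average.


Tear 1 = 18.9 N/mm
Tear 2 = 22.6 N/mm
Average = 20.8 N/mm

Tear 1 = 51 / 2.7 = 18.9 N/mm
Tear 2 = 61 / 2.7 = 22.6 N/mm
Average = (18.9 + 22.6) / 2 = 20.8 N/mm


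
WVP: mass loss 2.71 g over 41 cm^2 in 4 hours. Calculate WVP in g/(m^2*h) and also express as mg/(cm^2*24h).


WVP = 165.24 g/(m^2*h)
Daily rate = 396.59 mg/(cm^2*24h)

WVP = 2.71 / (41 x 4) x 10000 = 165.24 g/(m^2*h)
Mass loss in mg = 2.71 x 1000 = 2710 mg
Per cm^2 per 24h in mg: 2710 x 24 / (41 x 4) = 65040 / 164 = 396.59 mg/(cm^2*24h)


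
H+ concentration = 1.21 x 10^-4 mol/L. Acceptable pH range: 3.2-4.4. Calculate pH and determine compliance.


pH = -log10(1.21 x 10^-4) = 3.92
Range: 3.2 to 4.4
Compliant: Yes


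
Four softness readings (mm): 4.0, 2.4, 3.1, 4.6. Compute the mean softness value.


3.53 mm

Sum = 4.0 + 2.4 + 3.1 + 4.6
Mean = 14.1 / 4 = 3.53 mm


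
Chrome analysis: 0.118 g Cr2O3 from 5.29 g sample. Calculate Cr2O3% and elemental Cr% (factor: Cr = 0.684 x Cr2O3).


Cr2O3 = 2.23%
Cr = 1.53%


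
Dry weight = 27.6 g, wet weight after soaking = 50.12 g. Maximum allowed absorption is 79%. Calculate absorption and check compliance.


Absorption = 81.6%
Compliant: No

WA = (50.12 - 27.6) / 27.6 x 100 = 81.6%
Maximum allowed: 79%
Compliant: No


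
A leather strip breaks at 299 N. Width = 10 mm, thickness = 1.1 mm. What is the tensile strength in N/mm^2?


Cross-sectional area = 10 x 1.1 = 11.0 mm^2
Tensile strength = 299 / 11.0 = 27.18 N/mm^2


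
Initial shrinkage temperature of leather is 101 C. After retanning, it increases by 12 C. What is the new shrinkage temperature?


113 C

New Ts = 101 + 12 = 113 C


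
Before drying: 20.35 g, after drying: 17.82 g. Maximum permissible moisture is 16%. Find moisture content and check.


MC = (20.35 - 17.82) / 20.35 x 100 = 12.4%
Maximum: 16%
Acceptable: Yes


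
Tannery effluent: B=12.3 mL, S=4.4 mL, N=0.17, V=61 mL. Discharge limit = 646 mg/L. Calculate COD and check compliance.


COD = (12.3 - 4.4) x 0.17 x 8000 / 61 = 176.1 mg/L
Limit: 646 mg/L
Compliant: Yes


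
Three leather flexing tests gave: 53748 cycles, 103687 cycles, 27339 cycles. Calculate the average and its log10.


Average = (53748 + 103687 + 27339) / 3 = 61591 cycles
log10(61591) = 4.79


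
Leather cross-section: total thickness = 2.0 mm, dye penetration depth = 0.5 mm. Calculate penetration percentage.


Penetration% = 0.5 / 2.0 x 100
Penetration = 25.0%


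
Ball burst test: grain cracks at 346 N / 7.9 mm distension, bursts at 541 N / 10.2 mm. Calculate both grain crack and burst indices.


Crack index = 346 / 7.9 = 43.8 N/mm
Burst index = 541 / 10.2 = 53.0 N/mm


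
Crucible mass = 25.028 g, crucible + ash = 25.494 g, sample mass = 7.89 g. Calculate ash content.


Ash mass = 25.494 - 25.028 = 0.466 g
Ash% = 0.466 / 7.89 x 100 = 5.91%


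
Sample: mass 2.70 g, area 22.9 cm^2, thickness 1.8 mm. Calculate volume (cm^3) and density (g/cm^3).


Volume = 4.122 cm^3
Density = 0.655 g/cm^3


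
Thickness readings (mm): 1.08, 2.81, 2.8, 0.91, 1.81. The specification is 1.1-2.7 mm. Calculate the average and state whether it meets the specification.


Average = 1.88 mm
Within specification: Yes

Sum = 9.41
Average = 9.41 / 5 = 1.88 mm
Specification range: 1.1 to 2.7 mm
Within spec: Yes


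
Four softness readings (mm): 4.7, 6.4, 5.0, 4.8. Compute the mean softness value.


5.23 mm


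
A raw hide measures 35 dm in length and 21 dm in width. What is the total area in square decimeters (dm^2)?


735 dm^2

Area = length x width
Area = 35 x 21 = 735 dm^2


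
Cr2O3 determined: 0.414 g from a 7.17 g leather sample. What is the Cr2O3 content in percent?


Cr2O3% = 0.414 / 7.17 x 100
Cr2O3% = 5.77%


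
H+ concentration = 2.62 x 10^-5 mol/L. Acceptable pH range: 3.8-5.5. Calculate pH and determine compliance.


pH = 4.58
Compliant: Yes

pH = -log10(2.62 x 10^-5) = 4.58
Range: 3.8 to 5.5
Compliant: Yes


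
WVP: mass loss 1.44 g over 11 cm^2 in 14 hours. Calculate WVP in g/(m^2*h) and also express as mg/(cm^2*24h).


WVP = 1.44 / (11 x 14) x 10000 = 93.51 g/(m^2*h)
Mass loss in mg = 1.44 x 1000 = 1440 mg
Per cm^2 per 24h in mg: 1440 x 24 / (11 x 14) = 34560 / 154 = 224.42 mg/(cm^2*24h)


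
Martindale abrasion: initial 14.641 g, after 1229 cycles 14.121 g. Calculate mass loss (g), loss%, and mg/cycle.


Loss = 14.641 - 14.121 = 0.520 g
Loss% = 0.520 / 14.641 x 100 = 3.55%
Rate = 0.520 / 1229 x 1000 = 0.423 mg/cycle


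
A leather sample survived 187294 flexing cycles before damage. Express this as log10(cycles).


log10(187294) = 5.27


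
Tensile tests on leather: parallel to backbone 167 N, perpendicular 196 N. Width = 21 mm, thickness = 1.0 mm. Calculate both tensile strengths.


Area = 21 x 1.0 = 21.0 mm^2
TS (parallel) = 167 / 21.0 = 7.95 N/mm^2
TS (perpendicular) = 196 / 21.0 = 9.33 N/mm^2


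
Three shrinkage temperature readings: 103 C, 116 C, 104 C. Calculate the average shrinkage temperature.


Average = (103 + 116 + 104) / 3
Average = 323 / 3 = 107.7 C


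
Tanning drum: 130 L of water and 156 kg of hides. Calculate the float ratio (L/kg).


0.8


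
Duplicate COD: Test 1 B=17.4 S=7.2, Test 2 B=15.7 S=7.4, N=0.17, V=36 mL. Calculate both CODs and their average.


COD1 = (17.4 - 7.2) x 0.17 x 8000 / 36 = 385.3 mg/L
COD2 = (15.7 - 7.4) x 0.17 x 8000 / 36 = 313.6 mg/L
Average = (385.3 + 313.6) / 2 = 349.5 mg/L


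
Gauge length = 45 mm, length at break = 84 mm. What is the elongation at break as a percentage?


86.7%

Extension = 84 - 45 = 39 mm
Elongation = 39 / 45 x 100 = 86.7%


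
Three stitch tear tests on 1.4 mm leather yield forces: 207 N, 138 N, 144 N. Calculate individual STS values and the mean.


STS1 = 207 / 1.4 = 147.9 N/mm
STS2 = 138 / 1.4 = 98.6 N/mm
STS3 = 144 / 1.4 = 102.9 N/mm
Mean = (147.9 + 98.6 + 102.9) / 3 = 116.5 N/mm


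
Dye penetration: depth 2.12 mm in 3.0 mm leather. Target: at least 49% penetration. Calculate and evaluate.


Penetration = 2.12 / 3.0 x 100 = 70.7%
Target: 49%
Meets target: Yes


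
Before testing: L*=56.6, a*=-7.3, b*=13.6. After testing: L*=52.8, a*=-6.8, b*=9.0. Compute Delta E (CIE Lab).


dL = 52.8 - 56.6 = -3.8
da = -6.8 - (-7.3) = 0.5
db = 9.0 - 13.6 = -4.6
dE = sqrt((-3.8)^2 + (0.5)^2 + (-4.6)^2) = 5.99


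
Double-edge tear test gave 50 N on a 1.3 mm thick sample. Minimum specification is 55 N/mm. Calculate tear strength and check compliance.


Tear strength = 50 / 1.3 = 38.5 N/mm
Required minimum = 55 N/mm
Compliant: No


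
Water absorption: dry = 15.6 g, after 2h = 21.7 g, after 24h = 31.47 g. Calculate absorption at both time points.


2h absorption = 39.1%
24h absorption = 101.7%

WA (2h) = (21.7 - 15.6) / 15.6 x 100 = 39.1%
WA (24h) = (31.47 - 15.6) / 15.6 x 100 = 101.7%


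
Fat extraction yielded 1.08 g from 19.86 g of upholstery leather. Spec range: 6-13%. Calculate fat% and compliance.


Fat% = 1.08 / 19.86 x 100 = 5.4%
Spec range: 6-13%
Compliant: No


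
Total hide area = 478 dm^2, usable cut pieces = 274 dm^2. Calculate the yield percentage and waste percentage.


Yield = 57.3%
Waste = 42.7%


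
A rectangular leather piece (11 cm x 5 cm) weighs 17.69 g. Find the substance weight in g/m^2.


3216.4 g/m^2


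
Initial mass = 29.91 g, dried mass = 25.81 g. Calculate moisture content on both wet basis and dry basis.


Moisture lost = 29.91 - 25.81 = 4.10 g
Wet basis MC = 4.10 / 29.91 x 100 = 13.7%
Dry basis MC = 4.10 / 25.81 x 100 = 15.9%


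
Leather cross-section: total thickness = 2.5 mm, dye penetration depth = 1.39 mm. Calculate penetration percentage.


55.6%

Penetration% = 1.39 / 2.5 x 100
Penetration = 55.6%


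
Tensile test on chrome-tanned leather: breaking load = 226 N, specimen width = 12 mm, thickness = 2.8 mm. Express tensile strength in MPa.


6.73 MPa

Cross-section = 12 x 2.8 = 33.6 mm^2
TS = 226 / 33.6 = 6.73 MPa
(1 N/mm^2 = 1 MPa)


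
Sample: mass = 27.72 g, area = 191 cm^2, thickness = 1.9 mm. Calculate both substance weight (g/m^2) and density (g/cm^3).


Substance weight = 1451.3 g/m^2
Density = 0.764 g/cm^3


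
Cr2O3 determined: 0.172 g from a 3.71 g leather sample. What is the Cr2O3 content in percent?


Cr2O3% = 0.172 / 3.71 x 100
Cr2O3% = 4.64%


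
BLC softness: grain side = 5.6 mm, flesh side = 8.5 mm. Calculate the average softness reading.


7.05 mm

Average = (5.6 + 8.5) / 2
Average = 7.05 mm


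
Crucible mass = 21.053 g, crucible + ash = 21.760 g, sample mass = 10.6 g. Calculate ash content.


Ash mass = 21.760 - 21.053 = 0.707 g
Ash% = 0.707 / 10.6 x 100 = 6.67%


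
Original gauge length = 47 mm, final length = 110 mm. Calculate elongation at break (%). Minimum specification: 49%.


Elongation = 134.0%
Meets spec: Yes


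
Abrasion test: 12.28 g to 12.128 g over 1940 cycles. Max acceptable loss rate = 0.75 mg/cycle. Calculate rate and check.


Loss = 12.28 - 12.128 = 0.152 g
Rate = 0.152 g / 1940 cycles x 1000 = 0.078 mg/cycle
Max = 0.75 mg/cycle
Passes: Yes


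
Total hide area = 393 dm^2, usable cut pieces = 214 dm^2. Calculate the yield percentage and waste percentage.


Yield = 54.5%
Waste = 45.5%

Yield = 214 / 393 x 100 = 54.5%
Waste = 393 - 214 = 179 dm^2
Waste% = 100 - 54.5 = 45.5%


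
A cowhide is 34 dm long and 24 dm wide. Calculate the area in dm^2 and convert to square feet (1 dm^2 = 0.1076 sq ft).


Area = 34 x 24 = 816 dm^2
Conversion: 816 x 0.1076 = 87.80 sq ft


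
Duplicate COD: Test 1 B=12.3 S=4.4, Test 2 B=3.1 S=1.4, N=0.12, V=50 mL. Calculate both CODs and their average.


COD1 = (12.3 - 4.4) x 0.12 x 8000 / 50 = 151.7 mg/L
COD2 = (3.1 - 1.4) x 0.12 x 8000 / 50 = 32.6 mg/L
Average = (151.7 + 32.6) / 2 = 92.2 mg/L


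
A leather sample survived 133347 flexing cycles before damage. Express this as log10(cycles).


log10(133347) = 5.12


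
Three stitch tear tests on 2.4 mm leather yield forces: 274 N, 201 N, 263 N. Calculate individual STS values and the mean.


STS1 = 114.2 N/mm
STS2 = 83.8 N/mm
STS3 = 109.6 N/mm
Mean = 102.5 N/mm

STS1 = 274 / 2.4 = 114.2 N/mm
STS2 = 201 / 2.4 = 83.8 N/mm
STS3 = 263 / 2.4 = 109.6 N/mm
Mean = (114.2 + 83.8 + 109.6) / 3 = 102.5 N/mm


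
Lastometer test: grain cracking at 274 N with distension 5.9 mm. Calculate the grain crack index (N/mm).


Grain crack index = force / distension
Index = 274 / 5.9 = 46.4 N/mm


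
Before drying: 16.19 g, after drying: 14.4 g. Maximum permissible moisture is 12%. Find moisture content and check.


MC = (16.19 - 14.4) / 16.19 x 100 = 11.1%
Maximum: 12%
Acceptable: Yes


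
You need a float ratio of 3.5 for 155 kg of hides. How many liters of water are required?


542.5 L

Water = hide weight x target ratio
Water = 155 x 3.5 = 542.5 L


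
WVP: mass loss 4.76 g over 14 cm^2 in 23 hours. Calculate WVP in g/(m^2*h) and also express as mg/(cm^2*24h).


WVP = 147.83 g/(m^2*h)
Daily rate = 354.78 mg/(cm^2*24h)

WVP = 4.76 / (14 x 23) x 10000 = 147.83 g/(m^2*h)
Mass loss in mg = 4.76 x 1000 = 4760 mg
Per cm^2 per 24h in mg: 4760 x 24 / (14 x 23) = 114240 / 322 = 354.78 mg/(cm^2*24h)


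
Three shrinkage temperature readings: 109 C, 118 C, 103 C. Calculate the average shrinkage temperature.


110.0 C


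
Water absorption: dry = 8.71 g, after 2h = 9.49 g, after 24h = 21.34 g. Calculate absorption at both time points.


2h absorption = 9.0%
24h absorption = 145.0%

WA (2h) = (9.49 - 8.71) / 8.71 x 100 = 9.0%
WA (24h) = (21.34 - 8.71) / 8.71 x 100 = 145.0%


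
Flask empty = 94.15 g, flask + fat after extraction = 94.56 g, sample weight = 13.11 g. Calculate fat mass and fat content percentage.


Fat mass = 0.41 g
Fat content = 3.1%

Fat mass = 94.56 - 94.15 = 0.41 g
Fat% = 0.41 / 13.11 x 100 = 3.1%


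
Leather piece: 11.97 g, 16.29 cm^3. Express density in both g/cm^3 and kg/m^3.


Density = 11.97 / 16.29 = 0.735 g/cm^3
Convert: 0.735 x 1000 = 735 kg/m^3


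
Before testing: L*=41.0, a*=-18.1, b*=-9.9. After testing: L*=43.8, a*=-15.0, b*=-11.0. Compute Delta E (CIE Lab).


Delta E = 4.32


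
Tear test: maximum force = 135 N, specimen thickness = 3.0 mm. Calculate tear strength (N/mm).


Tear strength = force / thickness
Tear = 135 / 3.0 = 45.0 N/mm


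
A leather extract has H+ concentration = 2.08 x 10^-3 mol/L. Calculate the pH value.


pH = 2.68


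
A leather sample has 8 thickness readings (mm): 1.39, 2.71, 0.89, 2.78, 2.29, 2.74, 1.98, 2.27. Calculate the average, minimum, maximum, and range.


Sum = 17.05
Average = 17.05 / 8 = 2.13 mm
Minimum = 0.89 mm
Maximum = 2.78 mm
Range = 2.78 - 0.89 = 1.89 mm


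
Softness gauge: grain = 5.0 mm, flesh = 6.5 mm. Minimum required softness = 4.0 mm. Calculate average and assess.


Average softness = 5.75 mm
Meets requirement: Yes


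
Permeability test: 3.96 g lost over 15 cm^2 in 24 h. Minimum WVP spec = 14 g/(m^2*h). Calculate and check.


WVP = 110.00 g/(m^2*h)
Meets specification: Yes


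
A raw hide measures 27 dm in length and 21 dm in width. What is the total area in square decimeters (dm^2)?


567 dm^2


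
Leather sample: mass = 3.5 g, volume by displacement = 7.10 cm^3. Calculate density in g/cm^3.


Density = mass / volume
Density = 3.5 / 7.10 = 0.493 g/cm^3


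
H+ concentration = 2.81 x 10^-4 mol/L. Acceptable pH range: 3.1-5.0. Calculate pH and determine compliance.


pH = 3.55
Compliant: Yes

pH = -log10(2.81 x 10^-4) = 3.55
Range: 3.1 to 5.0
Compliant: Yes


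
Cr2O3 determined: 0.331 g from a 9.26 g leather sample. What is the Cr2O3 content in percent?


Cr2O3% = 0.331 / 9.26 x 100
Cr2O3% = 3.57%


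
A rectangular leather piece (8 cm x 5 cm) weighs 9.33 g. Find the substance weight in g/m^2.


Area = 8 x 5 = 40 cm^2
SW = 9.33 / 40 x 10000 = 2332.5 g/m^2


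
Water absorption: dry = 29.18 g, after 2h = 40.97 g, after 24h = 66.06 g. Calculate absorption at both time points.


2h absorption = 40.4%
24h absorption = 126.4%

WA (2h) = (40.97 - 29.18) / 29.18 x 100 = 40.4%
WA (24h) = (66.06 - 29.18) / 29.18 x 100 = 126.4%


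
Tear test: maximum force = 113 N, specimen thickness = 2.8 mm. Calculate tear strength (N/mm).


40.4 N/mm

Tear strength = force / thickness
Tear = 113 / 2.8 = 40.4 N/mm


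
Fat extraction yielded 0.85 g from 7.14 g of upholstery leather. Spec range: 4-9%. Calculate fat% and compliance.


Fat content = 11.9%
Compliant: No


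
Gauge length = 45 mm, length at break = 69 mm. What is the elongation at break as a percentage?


Extension = 69 - 45 = 24 mm
Elongation = 24 / 45 x 100 = 53.3%


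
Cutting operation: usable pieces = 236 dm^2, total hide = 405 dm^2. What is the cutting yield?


58.3%


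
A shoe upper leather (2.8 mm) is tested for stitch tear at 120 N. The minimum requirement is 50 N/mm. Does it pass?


STS = 42.9 N/mm
Passes: No

STS = 120 / 2.8 = 42.9 N/mm
Minimum required: 50 N/mm
Passes: No


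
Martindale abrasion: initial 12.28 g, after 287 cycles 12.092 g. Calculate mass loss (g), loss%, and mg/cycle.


Mass loss = 0.188 g
Loss = 1.53%
Rate = 0.655 mg/cycle


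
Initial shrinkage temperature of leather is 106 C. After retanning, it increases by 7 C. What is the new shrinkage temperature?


113 C

New Ts = 106 + 7 = 113 C


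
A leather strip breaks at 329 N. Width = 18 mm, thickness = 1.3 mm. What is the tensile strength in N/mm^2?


Cross-sectional area = 18 x 1.3 = 23.4 mm^2
Tensile strength = 329 / 23.4 = 14.06 N/mm^2


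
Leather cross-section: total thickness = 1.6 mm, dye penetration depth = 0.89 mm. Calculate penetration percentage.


Penetration% = 0.89 / 1.6 x 100
Penetration = 55.6%


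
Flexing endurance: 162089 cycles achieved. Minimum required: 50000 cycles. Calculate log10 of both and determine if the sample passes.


Achieved: log10 = 5.21
Required: log10 = 4.70
Passes: Yes


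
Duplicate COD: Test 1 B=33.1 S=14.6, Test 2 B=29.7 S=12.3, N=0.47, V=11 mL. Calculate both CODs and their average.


COD1 = (33.1 - 14.6) x 0.47 x 8000 / 11 = 6323.6 mg/L
COD2 = (29.7 - 12.3) x 0.47 x 8000 / 11 = 5947.6 mg/L
Average = (6323.6 + 5947.6) / 2 = 6135.6 mg/L


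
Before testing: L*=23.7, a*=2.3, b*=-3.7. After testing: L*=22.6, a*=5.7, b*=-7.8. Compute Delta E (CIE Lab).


dL = 22.6 - 23.7 = -1.1
da = 5.7 - 2.3 = 3.4
db = -7.8 - (-3.7) = -4.1
dE = sqrt((-1.1)^2 + (3.4)^2 + (-4.1)^2) = 5.44


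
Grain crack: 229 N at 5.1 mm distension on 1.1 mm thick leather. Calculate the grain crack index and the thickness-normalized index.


Crack index = 229 / 5.1 = 44.9 N/mm
Normalized = 44.9 / 1.1 = 40.8 N/mm per mm


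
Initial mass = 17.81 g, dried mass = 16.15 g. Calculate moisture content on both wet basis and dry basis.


Wet basis = 9.3%
Dry basis = 10.3%


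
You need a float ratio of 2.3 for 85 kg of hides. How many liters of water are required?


Water = hide weight x target ratio
Water = 85 x 2.3 = 195.5 L


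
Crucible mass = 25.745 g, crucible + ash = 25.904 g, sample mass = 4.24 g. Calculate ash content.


Ash mass = 25.904 - 25.745 = 0.159 g
Ash% = 0.159 / 4.24 x 100 = 3.75%


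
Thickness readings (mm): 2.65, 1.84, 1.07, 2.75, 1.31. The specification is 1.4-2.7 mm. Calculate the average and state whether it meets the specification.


Sum = 9.62
Average = 9.62 / 5 = 1.92 mm
Specification range: 1.4 to 2.7 mm
Within spec: Yes


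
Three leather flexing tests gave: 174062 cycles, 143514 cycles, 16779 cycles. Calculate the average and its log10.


Average = 111452 cycles
log10 = 5.05

Average = (174062 + 143514 + 16779) / 3 = 111452 cycles
log10(111452) = 5.05


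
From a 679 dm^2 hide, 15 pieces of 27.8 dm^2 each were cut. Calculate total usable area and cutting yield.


Usable area = 417.0 dm^2
Yield = 61.4%

Total usable = 15 x 27.8 = 417.0 dm^2
Yield = 417.0 / 679 x 100 = 61.4%


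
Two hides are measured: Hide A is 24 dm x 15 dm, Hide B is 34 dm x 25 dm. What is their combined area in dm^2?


Hide A area = 24 x 15 = 360 dm^2
Hide B area = 34 x 25 = 850 dm^2
Total = 360 + 850 = 1210 dm^2


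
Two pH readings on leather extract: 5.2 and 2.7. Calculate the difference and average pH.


Difference = 2.5
Average pH = 3.95

Difference = |5.2 - 2.7| = 2.5
Average = (5.2 + 2.7) / 2 = 3.95


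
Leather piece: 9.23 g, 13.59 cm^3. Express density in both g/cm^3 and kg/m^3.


Density = 9.23 / 13.59 = 0.679 g/cm^3
Convert: 0.679 x 1000 = 679 kg/m^3


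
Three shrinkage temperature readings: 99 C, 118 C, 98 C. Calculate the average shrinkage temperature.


105.0 C

Average = (99 + 118 + 98) / 3
Average = 315 / 3 = 105.0 C


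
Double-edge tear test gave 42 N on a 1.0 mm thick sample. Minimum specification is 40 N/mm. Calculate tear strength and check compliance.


Tear strength = 42 / 1.0 = 42.0 N/mm
Required minimum = 40 N/mm
Compliant: Yes


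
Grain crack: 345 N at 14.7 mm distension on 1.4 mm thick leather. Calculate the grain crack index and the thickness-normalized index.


Crack index = 23.5 N/mm
Normalized index = 16.8 N/mm per mm


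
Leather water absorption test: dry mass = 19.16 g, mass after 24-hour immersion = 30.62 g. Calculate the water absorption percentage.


59.8%


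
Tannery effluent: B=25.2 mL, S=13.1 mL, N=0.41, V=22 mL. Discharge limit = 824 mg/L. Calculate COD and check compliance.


COD = 1804.0 mg/L
Compliant: No

COD = (25.2 - 13.1) x 0.41 x 8000 / 22 = 1804.0 mg/L
Limit: 824 mg/L
Compliant: No


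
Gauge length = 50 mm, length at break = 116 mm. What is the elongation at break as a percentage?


Extension = 116 - 50 = 66 mm
Elongation = 66 / 50 x 100 = 132.0%


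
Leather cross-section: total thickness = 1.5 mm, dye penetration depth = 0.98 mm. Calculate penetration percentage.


Penetration% = 0.98 / 1.5 x 100
Penetration = 65.3%


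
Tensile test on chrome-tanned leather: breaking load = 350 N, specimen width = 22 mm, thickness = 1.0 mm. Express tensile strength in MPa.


Cross-section = 22 x 1.0 = 22.0 mm^2
TS = 350 / 22.0 = 15.91 MPa
(1 N/mm^2 = 1 MPa)


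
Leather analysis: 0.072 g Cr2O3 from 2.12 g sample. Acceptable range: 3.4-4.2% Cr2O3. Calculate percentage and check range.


Cr2O3 = 3.40%
Within range: Yes

Cr2O3% = 0.072 / 2.12 x 100 = 3.40%
Acceptable range: 3.4 to 4.2%
Within range: Yes


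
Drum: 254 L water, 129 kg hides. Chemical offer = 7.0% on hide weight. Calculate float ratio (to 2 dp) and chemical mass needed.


Float ratio = 254 / 129 = 1.97
Chemical = 129 x 7.0 / 100 = 9.03 kg


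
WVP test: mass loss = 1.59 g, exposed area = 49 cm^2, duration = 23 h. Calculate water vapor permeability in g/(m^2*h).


WVP = mass_loss / (area x time) x 10000
WVP = 1.59 / (49 x 23) x 10000
WVP = 1.59 / 1127 x 10000 = 14.11 g/(m^2*h)


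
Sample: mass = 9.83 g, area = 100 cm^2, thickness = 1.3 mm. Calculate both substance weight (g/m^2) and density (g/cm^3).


Substance weight = 983.0 g/m^2
Density = 0.756 g/cm^3

SW = 9.83 / 100 x 10000 = 983.0 g/m^2
Volume = 100 x 1.3 / 10 = 13.00 cm^3
Density = 9.83 / 13.00 = 0.756 g/cm^3


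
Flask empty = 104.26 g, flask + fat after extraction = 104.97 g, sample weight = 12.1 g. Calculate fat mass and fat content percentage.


Fat mass = 104.97 - 104.26 = 0.71 g
Fat% = 0.71 / 12.1 x 100 = 5.9%


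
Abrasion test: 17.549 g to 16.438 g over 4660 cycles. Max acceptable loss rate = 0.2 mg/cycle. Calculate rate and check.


Rate = 0.238 mg/cycle
Passes: No

Loss = 17.549 - 16.438 = 1.111 g
Rate = 1.111 g / 4660 cycles x 1000 = 0.238 mg/cycle
Max = 0.2 mg/cycle
Passes: No


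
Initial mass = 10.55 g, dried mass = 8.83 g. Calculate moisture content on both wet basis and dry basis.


Moisture lost = 10.55 - 8.83 = 1.72 g
Wet basis MC = 1.72 / 10.55 x 100 = 16.3%
Dry basis MC = 1.72 / 8.83 x 100 = 19.5%


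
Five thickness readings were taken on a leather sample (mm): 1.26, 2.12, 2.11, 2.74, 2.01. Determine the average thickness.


Sum = 1.26 + 2.12 + 2.11 + 2.74 + 2.01 = 10.24
Average = 10.24 / 5 = 2.05 mm


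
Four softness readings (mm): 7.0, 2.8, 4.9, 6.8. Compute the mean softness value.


5.38 mm


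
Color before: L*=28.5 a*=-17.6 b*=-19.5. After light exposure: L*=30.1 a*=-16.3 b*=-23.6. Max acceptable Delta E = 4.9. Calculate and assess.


Delta E = 4.59
Passes: Yes


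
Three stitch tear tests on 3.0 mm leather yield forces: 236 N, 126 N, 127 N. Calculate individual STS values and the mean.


STS1 = 236 / 3.0 = 78.7 N/mm
STS2 = 126 / 3.0 = 42.0 N/mm
STS3 = 127 / 3.0 = 42.3 N/mm
Mean = (78.7 + 42.0 + 42.3) / 3 = 54.3 N/mm


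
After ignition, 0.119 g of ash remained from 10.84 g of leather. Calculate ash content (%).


1.10%

Ash% = 0.119 / 10.84 x 100
Ash% = 1.10%


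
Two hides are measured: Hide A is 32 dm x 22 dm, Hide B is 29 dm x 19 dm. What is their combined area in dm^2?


Hide A area = 32 x 22 = 704 dm^2
Hide B area = 29 x 19 = 551 dm^2
Total = 704 + 551 = 1255 dm^2


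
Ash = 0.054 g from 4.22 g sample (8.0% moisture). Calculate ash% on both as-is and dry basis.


As-is ash% = 0.054 / 4.22 x 100 = 1.28%
Dry mass = 4.22 x (100 - 8.0) / 100 = 3.8824 g
Dry-basis ash% = 0.054 / 3.8824 x 100 = 1.39%


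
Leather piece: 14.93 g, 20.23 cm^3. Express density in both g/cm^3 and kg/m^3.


0.738 g/cm^3
738 kg/m^3

Density = 14.93 / 20.23 = 0.738 g/cm^3
Convert: 0.738 x 1000 = 738 kg/m^3


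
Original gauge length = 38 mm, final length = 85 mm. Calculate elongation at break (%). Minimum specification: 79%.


Elongation = 123.7%
Meets spec: Yes


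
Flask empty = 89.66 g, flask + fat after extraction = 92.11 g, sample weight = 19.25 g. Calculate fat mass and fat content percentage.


Fat mass = 2.45 g
Fat content = 12.7%


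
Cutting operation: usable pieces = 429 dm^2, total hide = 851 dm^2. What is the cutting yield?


50.4%

Yield = usable / total x 100
Yield = 429 / 851 x 100 = 50.4%


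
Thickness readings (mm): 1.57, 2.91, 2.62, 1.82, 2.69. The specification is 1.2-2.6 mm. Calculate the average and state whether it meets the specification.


Average = 2.32 mm
Within specification: Yes

Sum = 11.61
Average = 11.61 / 5 = 2.32 mm
Specification range: 1.2 to 2.6 mm
Within spec: Yes


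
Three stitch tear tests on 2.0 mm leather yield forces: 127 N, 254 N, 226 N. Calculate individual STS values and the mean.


STS1 = 63.5 N/mm
STS2 = 127.0 N/mm
STS3 = 113.0 N/mm
Mean = 101.2 N/mm

STS1 = 127 / 2.0 = 63.5 N/mm
STS2 = 254 / 2.0 = 127.0 N/mm
STS3 = 226 / 2.0 = 113.0 N/mm
Mean = (63.5 + 127.0 + 113.0) / 3 = 101.2 N/mm


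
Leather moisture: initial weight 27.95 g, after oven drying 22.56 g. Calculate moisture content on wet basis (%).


Moisture = 27.95 - 22.56 = 5.39 g
MC = 5.39 / 27.95 x 100 = 19.3%


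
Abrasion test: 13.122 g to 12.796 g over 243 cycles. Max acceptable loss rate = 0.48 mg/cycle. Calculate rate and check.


Rate = 1.342 mg/cycle
Passes: No


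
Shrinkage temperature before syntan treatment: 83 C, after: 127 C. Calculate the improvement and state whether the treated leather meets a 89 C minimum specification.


Improvement = 44 C
Meets 89 C spec: Yes


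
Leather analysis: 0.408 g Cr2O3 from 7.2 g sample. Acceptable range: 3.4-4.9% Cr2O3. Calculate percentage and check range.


Cr2O3 = 5.67%
Within range: No


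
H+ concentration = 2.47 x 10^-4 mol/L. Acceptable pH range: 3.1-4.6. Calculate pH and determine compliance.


pH = 3.61
Compliant: Yes


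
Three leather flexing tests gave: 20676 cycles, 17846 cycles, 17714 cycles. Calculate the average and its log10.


Average = 18745 cycles
log10 = 4.27


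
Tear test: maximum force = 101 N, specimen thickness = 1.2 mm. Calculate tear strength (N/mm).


84.2 N/mm

Tear strength = force / thickness
Tear = 101 / 1.2 = 84.2 N/mm


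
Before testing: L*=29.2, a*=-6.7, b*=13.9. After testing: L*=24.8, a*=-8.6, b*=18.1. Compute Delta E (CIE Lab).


Delta E = 6.37

dL = 24.8 - 29.2 = -4.4
da = -8.6 - (-6.7) = -1.9
db = 18.1 - 13.9 = 4.2
dE = sqrt((-4.4)^2 + (-1.9)^2 + (4.2)^2) = 6.37


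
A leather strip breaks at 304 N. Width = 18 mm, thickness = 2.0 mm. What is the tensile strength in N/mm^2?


8.44 N/mm^2


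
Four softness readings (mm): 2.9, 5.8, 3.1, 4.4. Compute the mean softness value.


Sum = 2.9 + 5.8 + 3.1 + 4.4
Mean = 16.2 / 4 = 4.05 mm


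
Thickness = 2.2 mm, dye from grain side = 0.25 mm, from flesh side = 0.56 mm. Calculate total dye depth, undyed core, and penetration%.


Total dyed = 0.81 mm
Undyed core = 1.39 mm
Penetration = 36.8%


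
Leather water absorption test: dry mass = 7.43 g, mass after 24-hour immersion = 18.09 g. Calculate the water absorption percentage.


143.5%

Water absorbed = 18.09 - 7.43 = 10.66 g
WA% = 10.66 / 7.43 x 100 = 143.5%


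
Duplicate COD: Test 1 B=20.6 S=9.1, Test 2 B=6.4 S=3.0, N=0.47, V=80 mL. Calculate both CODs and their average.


COD1 = (20.6 - 9.1) x 0.47 x 8000 / 80 = 540.5 mg/L
COD2 = (6.4 - 3.0) x 0.47 x 8000 / 80 = 159.8 mg/L
Average = (540.5 + 159.8) / 2 = 350.2 mg/L


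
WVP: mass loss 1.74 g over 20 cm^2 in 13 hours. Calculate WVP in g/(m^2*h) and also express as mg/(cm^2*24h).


WVP = 66.92 g/(m^2*h)
Daily rate = 160.62 mg/(cm^2*24h)

WVP = 1.74 / (20 x 13) x 10000 = 66.92 g/(m^2*h)
Mass loss in mg = 1.74 x 1000 = 1740 mg
Per cm^2 per 24h in mg: 1740 x 24 / (20 x 13) = 41760 / 260 = 160.62 mg/(cm^2*24h)


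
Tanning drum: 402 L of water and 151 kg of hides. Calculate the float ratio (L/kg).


2.7

Float ratio = water / hide weight
Ratio = 402 / 151 = 2.7


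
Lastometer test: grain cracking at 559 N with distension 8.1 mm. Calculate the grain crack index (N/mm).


Grain crack index = force / distension
Index = 559 / 8.1 = 69.0 N/mm


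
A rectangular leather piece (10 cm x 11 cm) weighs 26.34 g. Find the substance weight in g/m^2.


2394.5 g/m^2
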